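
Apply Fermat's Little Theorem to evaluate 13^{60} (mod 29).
25

By Fermat's Little Theorem, a^(p-1) ≡ 1 (mod p) for prime p and gcd(a, p) = 1
Here p = 29, so 13^28 ≡ 1 (mod 29)
We can reduce the exponent: 60 mod 28 = 4
So 13^60 ≡ 13^4 (mod 29)
Computing: 13^4 mod 29 = 25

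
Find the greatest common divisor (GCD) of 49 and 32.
1

Using the Euclidean algorithm:
49 = 1 × 32 + 17
32 = 1 × 17 + 15
17 = 1 × 15 + 2
15 = 7 × 2 + 1
2 = 2 × 1 + 0

GCD(49, 32) = 1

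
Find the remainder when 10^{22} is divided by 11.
By Fermat: 10^{10} ≡ 1 (mod 11). 22 = 2×10 + 2. So 10^{22} ≡ 10^{2} ≡ 1 (mod 11)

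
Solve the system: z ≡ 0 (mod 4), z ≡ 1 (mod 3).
M = 4 × 3 = 12. M₁ = 3, y₁ ≡ 3 (mod 4). M₂ = 4, y₂ ≡ 1 (mod 3). z = 0×3×3 + 1×4×1 ≡ 4 (mod 12)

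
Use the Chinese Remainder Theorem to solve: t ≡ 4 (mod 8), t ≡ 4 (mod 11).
M = 8 × 11 = 88. M₁ = 11, y₁ ≡ 3 (mod 8). M₂ = 8, y₂ ≡ 7 (mod 11). t = 4×11×3 + 4×8×7 ≡ 4 (mod 88)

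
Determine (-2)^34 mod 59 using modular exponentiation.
Using repeated squaring. (-2) ≡ 57 (mod 59). 34 = 32 + 2 (binary 100010). Repeated squaring mod 59: 57^1 ≡ 57; 57^2 ≡ 57² = 3249 ≡ 4; 57^4 ≡ 4² = 16 ≡ 16; 57^8 ≡ 16² = 256 ≡ 20; 57^16 ≡ 20² = 400 ≡ 46; 57^32 ≡ 46² = 2116 ≡ 51. Multiply: (-2)^34 ≡ 57^32 × 57^2 ≡ 51 × 4 (mod 59): 51 × 4 = 204 ≡ 27. So (-2)^34 ≡ 27 (mod 59).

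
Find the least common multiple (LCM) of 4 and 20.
20

First find GCD(4, 20) using the Euclidean algorithm:
4 = 0 × 20 + 4
20 = 5 × 4 + 0
GCD(4, 20) = 4

LCM formula: LCM(a, b) = (a × b) / GCD(a, b)
LCM(4, 20) = (4 × 20) / 4
LCM(4, 20) = 80 / 4
LCM(4, 20) = 20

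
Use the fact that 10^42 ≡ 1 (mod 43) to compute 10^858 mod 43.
By Fermat: 10^{42} ≡ 1 (mod 43). 858 ≡ 18 (mod 42). So 10^{858} ≡ 10^{18} ≡ 4 (mod 43)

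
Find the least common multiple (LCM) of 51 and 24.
408

First find GCD(51, 24) using the Euclidean algorithm:
51 = 2 × 24 + 3
24 = 8 × 3 + 0
GCD(51, 24) = 3

LCM formula: LCM(a, b) = (a × b) / GCD(a, b)
LCM(51, 24) = (51 × 24) / 3
LCM(51, 24) = 1224 / 3
LCM(51, 24) = 408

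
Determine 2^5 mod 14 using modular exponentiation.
5 = 4 + 1 (binary 101). Repeated squaring mod 14: 2^1 ≡ 2; 2^2 ≡ 2² = 4 ≡ 4; 2^4 ≡ 4² = 16 ≡ 2. Multiply: 2^5 = 2^4 × 2^1 ≡ 2 × 2 (mod 14): 2 × 2 = 4 ≡ 4. So 2^5 ≡ 4 (mod 14).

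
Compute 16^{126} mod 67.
24

Using successive squaring:
Binary expansion of 126: 1111110
Powers of 16 mod 67 (each is the square of the previous):
  16^1 ≡ 16 (mod 67)
  16^2 ≡ 16² = 256 ≡ 55 (mod 67)
  16^4 ≡ 55² = 3025 ≡ 10 (mod 67)
  16^8 ≡ 10² = 100 ≡ 33 (mod 67)
  16^16 ≡ 33² = 1089 ≡ 17 (mod 67)
  16^32 ≡ 17² = 289 ≡ 21 (mod 67)
  16^64 ≡ 21² = 441 ≡ 39 (mod 67)
126 = 64 + 32 + 16 + 8 + 4 + 2, so 16^126 = 16^64 × 16^32 × 16^16 × 16^8 × 16^4 × 16^2 ≡ 39 × 21 × 17 × 33 × 10 × 55 (mod 67)
Multiplying step by step:
  39 × 21 = 819 ≡ 15 (mod 67)
  15 × 17 = 255 ≡ 54 (mod 67)
  54 × 33 = 1782 ≡ 40 (mod 67)
  40 × 10 = 400 ≡ 65 (mod 67)
  65 × 55 = 3575 ≡ 24 (mod 67)
Result: 16^126 ≡ 24 (mod 67)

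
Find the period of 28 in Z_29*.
Powers of 28 mod 29: 28^1≡28, 28^2≡1. Order = 2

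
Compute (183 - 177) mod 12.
6

(183 - 177) = 6
6 mod 12 = 6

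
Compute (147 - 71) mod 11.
10

(147 - 71) = 76
76 mod 11 = 10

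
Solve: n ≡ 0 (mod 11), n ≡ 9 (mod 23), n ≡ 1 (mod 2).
M = 11 × 23 × 2 = 506. M₁ = 46, y₁ ≡ 6 (mod 11). M₂ = 22, y₂ ≡ 22 (mod 23). M₃ = 253, y₃ ≡ 1 (mod 2). n = 0×46×6 + 9×22×22 + 1×253×1 ≡ 55 (mod 506)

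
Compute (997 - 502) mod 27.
9

(997 - 502) = 495
495 mod 27 = 9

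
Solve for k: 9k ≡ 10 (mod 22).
6

Since gcd(9, 22) = 1 divides 10, a solution exists.
Multiply both sides by the inverse of 9 mod 22:
  9^(-1) mod 22 = 5
  x ≡ 5 × 10 ≡ 50 ≡ 6 (mod 22)
Verification: 9 × 6 = 54 = 2 × 22 + 10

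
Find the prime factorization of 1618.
2 × 809

Divide by primes starting from smallest:
1618 ÷ 2 = 809
809 ÷ 809 = 1

1618 = 2 × 809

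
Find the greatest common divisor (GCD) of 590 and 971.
1

Using the Euclidean algorithm:
590 = 0 × 971 + 590
971 = 1 × 590 + 381
590 = 1 × 381 + 209
381 = 1 × 209 + 172
209 = 1 × 172 + 37
172 = 4 × 37 + 24
37 = 1 × 24 + 13
24 = 1 × 13 + 11
13 = 1 × 11 + 2
11 = 5 × 2 + 1
2 = 2 × 1 + 0

GCD(590, 971) = 1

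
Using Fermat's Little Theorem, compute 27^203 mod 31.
By Fermat: 27^{30} ≡ 1 (mod 31). 203 = 6×30 + 23. So 27^{203} ≡ 27^{23} ≡ 29 (mod 31)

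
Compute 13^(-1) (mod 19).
13^(-1) ≡ 3 (mod 19). Verification: 13 × 3 = 39 ≡ 1 (mod 19)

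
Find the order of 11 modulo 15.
Powers of 11 mod 15: 11^1≡11, 11^2≡1. Order = 2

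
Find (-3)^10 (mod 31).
(-3) ≡ 28 (mod 31). 10 = 8 + 2 (binary 1010). Repeated squaring mod 31: 28^1 ≡ 28; 28^2 ≡ 28² = 784 ≡ 9; 28^4 ≡ 9² = 81 ≡ 19; 28^8 ≡ 19² = 361 ≡ 20. Multiply: (-3)^10 ≡ 28^8 × 28^2 ≡ 20 × 9 (mod 31): 20 × 9 = 180 ≡ 25. So (-3)^10 ≡ 25 (mod 31).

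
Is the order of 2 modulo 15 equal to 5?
No, the actual order is 4, not 5.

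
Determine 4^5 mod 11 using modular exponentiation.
5 = 4 + 1 (binary 101). Repeated squaring mod 11: 4^1 ≡ 4; 4^2 ≡ 4² = 16 ≡ 5; 4^4 ≡ 5² = 25 ≡ 3. Multiply: 4^5 = 4^4 × 4^1 ≡ 3 × 4 (mod 11): 3 × 4 = 12 ≡ 1. So 4^5 ≡ 1 (mod 11).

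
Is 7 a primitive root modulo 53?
p - 1 = 52 has prime divisors 2, 13. Check 7^(52/q) mod 53 for each: 7^(52/2) = 7^26 ≡ 1, 7^(52/13) = 7^4 ≡ 16 (mod 53). Since 7^26 ≡ 1 (mod 53), the order of 7 divides 26 (in fact the order is 26) ≠ 52, so it is not a primitive root.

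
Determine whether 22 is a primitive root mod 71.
p - 1 = 70 has prime divisors 2, 5, 7. Check 22^(70/q) mod 71 for each: 22^(70/2) = 22^35 ≡ 70, 22^(70/5) = 22^14 ≡ 5, 22^(70/7) = 22^10 ≡ 37 (mod 71). None of these is 1, so 22 has order 70 = φ(71), so it is a primitive root mod 71.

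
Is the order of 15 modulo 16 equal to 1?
No, the actual order is 2, not 1.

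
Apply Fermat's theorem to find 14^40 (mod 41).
By Fermat's Little Theorem, 14^{40} ≡ 1 (mod 41) since 41 is prime and gcd(14, 41) = 1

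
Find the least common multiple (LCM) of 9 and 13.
117

First find GCD(9, 13) using the Euclidean algorithm:
9 = 0 × 13 + 9
13 = 1 × 9 + 4
9 = 2 × 4 + 1
4 = 4 × 1 + 0
GCD(9, 13) = 1

LCM formula: LCM(a, b) = (a × b) / GCD(a, b)
LCM(9, 13) = (9 × 13) / 1
LCM(9, 13) = 117 / 1
LCM(9, 13) = 117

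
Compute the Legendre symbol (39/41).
(39/41) = 39^{20} mod 41 = 1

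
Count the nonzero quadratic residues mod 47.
For prime 47, there are (p-1)/2 = (47-1)/2 = 23 quadratic residues (excluding 0).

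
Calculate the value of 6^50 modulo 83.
Using repeated squaring. 50 = 32 + 16 + 2 (binary 110010). Repeated squaring mod 83: 6^1 ≡ 6; 6^2 ≡ 6² = 36 ≡ 36; 6^4 ≡ 36² = 1296 ≡ 51; 6^8 ≡ 51² = 2601 ≡ 28; 6^16 ≡ 28² = 784 ≡ 37; 6^32 ≡ 37² = 1369 ≡ 41. Multiply: 6^50 = 6^32 × 6^16 × 6^2 ≡ 41 × 37 × 36 (mod 83): 41 × 37 = 1517 ≡ 23; 23 × 36 = 828 ≡ 81. So 6^50 ≡ 81 (mod 83).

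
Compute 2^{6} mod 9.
1

Using successive squaring:
Binary expansion of 6: 110
Powers of 2 mod 9 (each is the square of the previous):
  2^1 ≡ 2 (mod 9)
  2^2 ≡ 2² = 4 ≡ 4 (mod 9)
  2^4 ≡ 4² = 16 ≡ 7 (mod 9)
6 = 4 + 2, so 2^6 = 2^4 × 2^2 ≡ 7 × 4 (mod 9)
Multiplying step by step:
  7 × 4 = 28 ≡ 1 (mod 9)
Result: 2^6 ≡ 1 (mod 9)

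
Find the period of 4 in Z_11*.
Powers of 4 mod 11: 4^1≡4, 4^2≡5, 4^3≡9, 4^4≡3, 4^5≡1. Order = 5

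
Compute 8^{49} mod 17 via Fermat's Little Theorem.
8

By Fermat's Little Theorem, a^(p-1) ≡ 1 (mod p) for prime p and gcd(a, p) = 1
Here p = 17, so 8^16 ≡ 1 (mod 17)
We can reduce the exponent: 49 mod 16 = 1
So 8^49 ≡ 8^1 (mod 17)
Computing: 8^1 mod 17 = 8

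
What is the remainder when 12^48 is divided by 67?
Using repeated squaring. 48 = 32 + 16 (binary 110000). Repeated squaring mod 67: 12^1 ≡ 12; 12^2 ≡ 12² = 144 ≡ 10; 12^4 ≡ 10² = 100 ≡ 33; 12^8 ≡ 33² = 1089 ≡ 17; 12^16 ≡ 17² = 289 ≡ 21; 12^32 ≡ 21² = 441 ≡ 39. Multiply: 12^48 = 12^32 × 12^16 ≡ 39 × 21 (mod 67): 39 × 21 = 819 ≡ 15. So 12^48 ≡ 15 (mod 67).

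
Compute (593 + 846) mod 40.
39

(593 + 846) = 1439
1439 mod 40 = 39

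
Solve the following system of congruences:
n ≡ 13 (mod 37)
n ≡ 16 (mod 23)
568

Using the Chinese Remainder Theorem:
M = product of moduli = 851
For equation 1: M_1 = 23, 23 ≡ 23 (mod 37), inverse of 23 mod 37 is 29 (check: 23 × 29 = 667 ≡ 1 (mod 37))
For equation 2: M_2 = 37, 37 ≡ 14 (mod 23), inverse of 37 mod 23 is 5 (check: 14 × 5 = 70 ≡ 1 (mod 23))
Combine: n ≡ Σ r_i×M_i×(M_i⁻¹ mod m_i) = 13×23×29 + 16×37×5 = 8671 + 2960 = 11631
11631 mod 851 = 568
n ≡ 568 (mod 851)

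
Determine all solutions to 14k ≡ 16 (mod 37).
17

Since gcd(14, 37) = 1 divides 16, a solution exists.
Multiply both sides by the inverse of 14 mod 37:
  14^(-1) mod 37 = 8
  x ≡ 8 × 16 ≡ 128 ≡ 17 (mod 37)
Verification: 14 × 17 = 238 = 6 × 37 + 16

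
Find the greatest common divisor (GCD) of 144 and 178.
2

Using the Euclidean algorithm:
144 = 0 × 178 + 144
178 = 1 × 144 + 34
144 = 4 × 34 + 8
34 = 4 × 8 + 2
8 = 4 × 2 + 0

GCD(144, 178) = 2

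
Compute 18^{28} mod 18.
0

Using successive squaring:
Binary expansion of 28: 11100
Powers of 18 mod 18 (each is the square of the previous):
  18^1 ≡ 0 (mod 18)
  18^2 ≡ 0² = 0 ≡ 0 (mod 18)
  18^4 ≡ 0² = 0 ≡ 0 (mod 18)
  18^8 ≡ 0² = 0 ≡ 0 (mod 18)
  18^16 ≡ 0² = 0 ≡ 0 (mod 18)
28 = 16 + 8 + 4, so 18^28 = 18^16 × 18^8 × 18^4 ≡ 0 × 0 × 0 (mod 18)
Multiplying step by step:
  0 × 0 = 0 ≡ 0 (mod 18)
  0 × 0 = 0 ≡ 0 (mod 18)
Result: 18^28 ≡ 0 (mod 18)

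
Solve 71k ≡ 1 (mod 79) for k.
71^(-1) ≡ 69 (mod 79). Verification: 71 × 69 = 4899 ≡ 1 (mod 79)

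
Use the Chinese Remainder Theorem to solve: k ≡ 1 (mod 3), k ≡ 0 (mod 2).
M = 3 × 2 = 6. M₁ = 2, y₁ ≡ 2 (mod 3). M₂ = 3, y₂ ≡ 1 (mod 2). k = 1×2×2 + 0×3×1 ≡ 4 (mod 6)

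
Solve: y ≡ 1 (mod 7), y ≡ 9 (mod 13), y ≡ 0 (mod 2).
M = 7 × 13 × 2 = 182. M₁ = 26, y₁ ≡ 3 (mod 7). M₂ = 14, y₂ ≡ 1 (mod 13). M₃ = 91, y₃ ≡ 1 (mod 2). y = 1×26×3 + 9×14×1 + 0×91×1 ≡ 22 (mod 182)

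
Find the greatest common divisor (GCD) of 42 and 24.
6

Using the Euclidean algorithm:
42 = 1 × 24 + 18
24 = 1 × 18 + 6
18 = 3 × 6 + 0

GCD(42, 24) = 6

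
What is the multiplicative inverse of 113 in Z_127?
113^(-1) ≡ 9 (mod 127). Verification: 113 × 9 = 1017 ≡ 1 (mod 127)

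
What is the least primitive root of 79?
3

A primitive root g modulo p has order p-1 = 78
Prime divisors of 78: [2, 3, 13]
g is a primitive root iff g^(78/q) ≢ 1 (mod 79) for each prime divisor q
Testing small values:
  g = 2: 2^39 ≡ 1, 2^26 ≡ 23, 2^6 ≡ 64 (mod 79) → 2^39 ≡ 1, not primitive root
  g = 3: 3^39 ≡ 78, 3^26 ≡ 23, 3^6 ≡ 18 (mod 79) → none is 1, primitive root!
The smallest primitive root is 3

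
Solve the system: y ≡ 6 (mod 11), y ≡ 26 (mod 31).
M = 11 × 31 = 341. M₁ = 31, y₁ ≡ 5 (mod 11). M₂ = 11, y₂ ≡ 17 (mod 31). y = 6×31×5 + 26×11×17 ≡ 336 (mod 341)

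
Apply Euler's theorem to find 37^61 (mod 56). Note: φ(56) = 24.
By Euler: 37^{24} ≡ 1 (mod 56) since gcd(37, 56) = 1. 61 = 2×24 + 13. So 37^{61} ≡ 37^{13} ≡ 37 (mod 56)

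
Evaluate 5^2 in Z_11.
2 = 2 (binary 10). Repeated squaring mod 11: 5^1 ≡ 5; 5^2 ≡ 5² = 25 ≡ 3. So 5^2 ≡ 3 (mod 11).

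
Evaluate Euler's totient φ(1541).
1452

Prime factorization: 1541 = 23 × 67
Using the formula φ(n) = n × Π(1 - 1/p) for each prime factor p:
φ(1541) = 1541 × (1 - 1/23) × (1 - 1/67)
φ(1541) = 1452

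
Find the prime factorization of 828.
2^2 × 3^2 × 23

Divide by primes starting from smallest:
828 ÷ 2 = 414
414 ÷ 2 = 207
207 ÷ 3 = 69
69 ÷ 3 = 23
23 ÷ 23 = 1

828 = 2^2 × 3^2 × 23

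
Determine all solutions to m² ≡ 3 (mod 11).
The square roots of 3 mod 11 are 5 and 6. Verify: 5² = 25 ≡ 3 (mod 11)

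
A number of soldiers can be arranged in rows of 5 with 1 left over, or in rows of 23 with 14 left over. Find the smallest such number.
M = 5 × 23 = 115. M₁ = 23, y₁ ≡ 2 (mod 5). M₂ = 5, y₂ ≡ 14 (mod 23). k = 1×23×2 + 14×5×14 ≡ 106 (mod 115). The smallest positive such number is 106.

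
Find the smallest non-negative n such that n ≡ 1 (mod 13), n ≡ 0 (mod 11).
66

Using the Chinese Remainder Theorem:
M = product of moduli = 143
For equation 1: M_1 = 11, 11 ≡ 11 (mod 13), inverse of 11 mod 13 is 6 (check: 11 × 6 = 66 ≡ 1 (mod 13))
For equation 2: M_2 = 13, 13 ≡ 2 (mod 11), inverse of 13 mod 11 is 6 (check: 2 × 6 = 12 ≡ 1 (mod 11))
Combine: n ≡ Σ r_i×M_i×(M_i⁻¹ mod m_i) = 1×11×6 + 0×13×6 = 66 + 0 = 66
66 mod 143 = 66
n ≡ 66 (mod 143)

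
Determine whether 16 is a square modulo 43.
By Euler's criterion: 16^{21} ≡ 1 (mod 43). Since this equals 1, 16 is a QR.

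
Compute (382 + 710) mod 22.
14

(382 + 710) = 1092
1092 mod 22 = 14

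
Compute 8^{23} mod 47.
1

Using successive squaring:
Binary expansion of 23: 10111
Powers of 8 mod 47 (each is the square of the previous):
  8^1 ≡ 8 (mod 47)
  8^2 ≡ 8² = 64 ≡ 17 (mod 47)
  8^4 ≡ 17² = 289 ≡ 7 (mod 47)
  8^8 ≡ 7² = 49 ≡ 2 (mod 47)
  8^16 ≡ 2² = 4 ≡ 4 (mod 47)
23 = 16 + 4 + 2 + 1, so 8^23 = 8^16 × 8^4 × 8^2 × 8^1 ≡ 4 × 7 × 17 × 8 (mod 47)
Multiplying step by step:
  4 × 7 = 28 ≡ 28 (mod 47)
  28 × 17 = 476 ≡ 6 (mod 47)
  6 × 8 = 48 ≡ 1 (mod 47)
Result: 8^23 ≡ 1 (mod 47)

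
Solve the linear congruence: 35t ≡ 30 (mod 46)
14

Since gcd(35, 46) = 1 divides 30, a solution exists.
Multiply both sides by the inverse of 35 mod 46:
  35^(-1) mod 46 = 25
  x ≡ 25 × 30 ≡ 750 ≡ 14 (mod 46)
Verification: 35 × 14 = 490 = 10 × 46 + 30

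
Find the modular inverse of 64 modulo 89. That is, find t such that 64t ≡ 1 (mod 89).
32

Using Extended Euclidean Algorithm:
gcd(64, 89) = 1
Bezout coefficients: 64 × 32 + 89 × -23 = 1
So 64 × 32 ≡ 1 (mod 89)
The inverse is 32 mod 89 = 32
Verification: 64 × 32 = 2048 = 23 × 89 + 1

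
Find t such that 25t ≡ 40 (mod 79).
49

Since gcd(25, 79) = 1 divides 40, a solution exists.
Multiply both sides by the inverse of 25 mod 79:
  25^(-1) mod 79 = 19
  x ≡ 19 × 40 ≡ 760 ≡ 49 (mod 79)
Verification: 25 × 49 = 1225 = 15 × 79 + 40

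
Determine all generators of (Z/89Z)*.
Primitive roots mod 89: {3, 6, 7, 13, 14, 15, 19, 23, 24, 26, 27, 28, 29, 30, 31, 33, 35, 38, 41, 43, 46, 48, 51, 54, 56, 58, 59, 60, 61, 62, 63, 65, 66, 70, 74, 75, 76, 82, 83, 86}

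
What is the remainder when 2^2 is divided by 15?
2 = 2 (binary 10). Repeated squaring mod 15: 2^1 ≡ 2; 2^2 ≡ 2² = 4 ≡ 4. So 2^2 ≡ 4 (mod 15).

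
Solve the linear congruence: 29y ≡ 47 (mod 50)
43

Since gcd(29, 50) = 1 divides 47, a solution exists.
Multiply both sides by the inverse of 29 mod 50:
  29^(-1) mod 50 = 19
  x ≡ 19 × 47 ≡ 893 ≡ 43 (mod 50)
Verification: 29 × 43 = 1247 = 24 × 50 + 47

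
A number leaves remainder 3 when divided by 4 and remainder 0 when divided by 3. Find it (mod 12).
M = 4 × 3 = 12. M₁ = 3, y₁ ≡ 3 (mod 4). M₂ = 4, y₂ ≡ 1 (mod 3). m = 3×3×3 + 0×4×1 ≡ 3 (mod 12)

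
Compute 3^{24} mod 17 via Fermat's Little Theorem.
16

By Fermat's Little Theorem, a^(p-1) ≡ 1 (mod p) for prime p and gcd(a, p) = 1
Here p = 17, so 3^16 ≡ 1 (mod 17)
We can reduce the exponent: 24 mod 16 = 8
So 3^24 ≡ 3^8 (mod 17)
Computing: 3^8 mod 17 = 16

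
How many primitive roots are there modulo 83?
40

The number of primitive roots modulo p is φ(p-1) = φ(82)
φ(82) = 40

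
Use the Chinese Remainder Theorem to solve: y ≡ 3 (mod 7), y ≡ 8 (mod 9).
M = 7 × 9 = 63. M₁ = 9, y₁ ≡ 4 (mod 7). M₂ = 7, y₂ ≡ 4 (mod 9). y = 3×9×4 + 8×7×4 ≡ 17 (mod 63)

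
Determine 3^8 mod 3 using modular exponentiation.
3 ≡ 0 (mod 3). 8 = 8 (binary 1000). Repeated squaring mod 3: 0^1 ≡ 0; 0^2 ≡ 0² = 0 ≡ 0; 0^4 ≡ 0² = 0 ≡ 0; 0^8 ≡ 0² = 0 ≡ 0. So 3^8 ≡ 0 (mod 3).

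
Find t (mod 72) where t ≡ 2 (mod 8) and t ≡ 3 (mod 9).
M = 8 × 9 = 72. M₁ = 9, y₁ ≡ 1 (mod 8). M₂ = 8, y₂ ≡ 8 (mod 9). t = 2×9×1 + 3×8×8 ≡ 66 (mod 72)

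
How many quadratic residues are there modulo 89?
For prime 89, there are (p-1)/2 = (89-1)/2 = 44 quadratic residues (excluding 0).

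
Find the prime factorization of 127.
127

Divide by primes starting from smallest:
127 ÷ 127 = 1

127 = 127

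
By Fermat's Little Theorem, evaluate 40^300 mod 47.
By Fermat: 40^{46} ≡ 1 (mod 47). 300 = 6×46 + 24. So 40^{300} ≡ 40^{24} ≡ 7 (mod 47)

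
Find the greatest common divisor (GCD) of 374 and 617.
1

Using the Euclidean algorithm:
374 = 0 × 617 + 374
617 = 1 × 374 + 243
374 = 1 × 243 + 131
243 = 1 × 131 + 112
131 = 1 × 112 + 19
112 = 5 × 19 + 17
19 = 1 × 17 + 2
17 = 8 × 2 + 1
2 = 2 × 1 + 0

GCD(374, 617) = 1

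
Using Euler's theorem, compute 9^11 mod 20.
By Euler: 9^{8} ≡ 1 (mod 20) since gcd(9, 20) = 1. 11 = 1×8 + 3. So 9^{11} ≡ 9^{3} ≡ 9 (mod 20)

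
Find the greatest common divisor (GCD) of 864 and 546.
6

Using the Euclidean algorithm:
864 = 1 × 546 + 318
546 = 1 × 318 + 228
318 = 1 × 228 + 90
228 = 2 × 90 + 48
90 = 1 × 48 + 42
48 = 1 × 42 + 6
42 = 7 × 6 + 0

GCD(864, 546) = 6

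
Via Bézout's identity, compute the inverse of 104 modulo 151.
Extended GCD: 104(-45) + 151(31) = 1. So 104^(-1) ≡ 106 ≡ 106 (mod 151). Verify: 104 × 106 = 11024 ≡ 1 (mod 151)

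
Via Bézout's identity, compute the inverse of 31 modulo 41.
Extended GCD: 31(4) + 41(-3) = 1. So 31^(-1) ≡ 4 ≡ 4 (mod 41). Verify: 31 × 4 = 124 ≡ 1 (mod 41)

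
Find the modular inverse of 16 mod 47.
16^(-1) ≡ 3 (mod 47). Verification: 16 × 3 = 48 ≡ 1 (mod 47)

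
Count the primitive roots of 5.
2

The number of primitive roots modulo p is φ(p-1) = φ(4)
φ(4) = 2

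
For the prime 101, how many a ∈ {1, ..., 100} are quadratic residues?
For prime 101, there are (p-1)/2 = (101-1)/2 = 50 quadratic residues (excluding 0).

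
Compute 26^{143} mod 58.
2

Using successive squaring:
Binary expansion of 143: 10001111
Powers of 26 mod 58 (each is the square of the previous):
  26^1 ≡ 26 (mod 58)
  26^2 ≡ 26² = 676 ≡ 38 (mod 58)
  26^4 ≡ 38² = 1444 ≡ 52 (mod 58)
  26^8 ≡ 52² = 2704 ≡ 36 (mod 58)
  26^16 ≡ 36² = 1296 ≡ 20 (mod 58)
  26^32 ≡ 20² = 400 ≡ 52 (mod 58)
  26^64 ≡ 52² = 2704 ≡ 36 (mod 58)
  26^128 ≡ 36² = 1296 ≡ 20 (mod 58)
143 = 128 + 8 + 4 + 2 + 1, so 26^143 = 26^128 × 26^8 × 26^4 × 26^2 × 26^1 ≡ 20 × 36 × 52 × 38 × 26 (mod 58)
Multiplying step by step:
  20 × 36 = 720 ≡ 24 (mod 58)
  24 × 52 = 1248 ≡ 30 (mod 58)
  30 × 38 = 1140 ≡ 38 (mod 58)
  38 × 26 = 988 ≡ 2 (mod 58)
Result: 26^143 ≡ 2 (mod 58)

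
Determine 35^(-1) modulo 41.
35^(-1) ≡ 34 (mod 41). Verification: 35 × 34 = 1190 ≡ 1 (mod 41)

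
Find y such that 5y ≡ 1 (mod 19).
5^(-1) ≡ 4 (mod 19). Verification: 5 × 4 = 20 ≡ 1 (mod 19)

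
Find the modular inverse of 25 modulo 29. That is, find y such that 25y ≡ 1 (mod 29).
7

Using Extended Euclidean Algorithm:
gcd(25, 29) = 1
Bezout coefficients: 25 × 7 + 29 × -6 = 1
So 25 × 7 ≡ 1 (mod 29)
The inverse is 7 mod 29 = 7
Verification: 25 × 7 = 175 = 6 × 29 + 1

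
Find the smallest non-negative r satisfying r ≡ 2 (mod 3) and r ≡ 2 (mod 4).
M = 3 × 4 = 12. M₁ = 4, y₁ ≡ 1 (mod 3). M₂ = 3, y₂ ≡ 3 (mod 4). r = 2×4×1 + 2×3×3 ≡ 2 (mod 12)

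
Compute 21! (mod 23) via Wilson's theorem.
(22)! = (21)! × (22) ≡ -1 (mod 23). So (21)! ≡ -1 × (22)^(-1) ≡ (-1)×(-1) = 1 (mod 23)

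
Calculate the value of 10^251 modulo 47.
Using Fermat: 10^{46} ≡ 1 (mod 47). 251 ≡ 21 (mod 46). So 10^{251} ≡ 10^{21} ≡ 39 (mod 47)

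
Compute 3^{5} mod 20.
3

Using successive squaring:
Binary expansion of 5: 101
Powers of 3 mod 20 (each is the square of the previous):
  3^1 ≡ 3 (mod 20)
  3^2 ≡ 3² = 9 ≡ 9 (mod 20)
  3^4 ≡ 9² = 81 ≡ 1 (mod 20)
5 = 4 + 1, so 3^5 = 3^4 × 3^1 ≡ 1 × 3 (mod 20)
Multiplying step by step:
  1 × 3 = 3 ≡ 3 (mod 20)
Result: 3^5 ≡ 3 (mod 20)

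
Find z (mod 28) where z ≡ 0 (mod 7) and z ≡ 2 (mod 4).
M = 7 × 4 = 28. M₁ = 4, y₁ ≡ 2 (mod 7). M₂ = 7, y₂ ≡ 3 (mod 4). z = 0×4×2 + 2×7×3 ≡ 14 (mod 28)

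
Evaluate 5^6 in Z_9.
6 = 4 + 2 (binary 110). Repeated squaring mod 9: 5^1 ≡ 5; 5^2 ≡ 5² = 25 ≡ 7; 5^4 ≡ 7² = 49 ≡ 4. Multiply: 5^6 = 5^4 × 5^2 ≡ 4 × 7 (mod 9): 4 × 7 = 28 ≡ 1. So 5^6 ≡ 1 (mod 9).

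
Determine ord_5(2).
Powers of 2 mod 5: 2^1≡2, 2^2≡4, 2^3≡3, 2^4≡1. Order = 4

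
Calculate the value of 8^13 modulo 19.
Using repeated squaring. 13 = 8 + 4 + 1 (binary 1101). Repeated squaring mod 19: 8^1 ≡ 8; 8^2 ≡ 8² = 64 ≡ 7; 8^4 ≡ 7² = 49 ≡ 11; 8^8 ≡ 11² = 121 ≡ 7. Multiply: 8^13 = 8^8 × 8^4 × 8^1 ≡ 7 × 11 × 8 (mod 19): 7 × 11 = 77 ≡ 1; 1 × 8 = 8 ≡ 8. So 8^13 ≡ 8 (mod 19).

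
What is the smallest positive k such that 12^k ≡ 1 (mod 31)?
Powers of 12 mod 31: 12^1≡12, 12^2≡20, 12^3≡23, 12^4≡28, 12^5≡26, 12^6≡2, 12^7≡24, 12^8≡9, 12^9≡15, 12^10≡25, 12^11≡21, 12^12≡4, 12^13≡17, 12^14≡18, 12^15≡30, 12^16≡19, 12^17≡11, 12^18≡8, 12^19≡3, 12^20≡5, 12^21≡29, 12^22≡7, 12^23≡22, 12^24≡16, 12^25≡6, 12^26≡10, 12^27≡27, 12^28≡14, 12^29≡13, 12^30≡1. Order = 30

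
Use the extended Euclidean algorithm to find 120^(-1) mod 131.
Extended GCD: 120(-12) + 131(11) = 1. So 120^(-1) ≡ 119 ≡ 119 (mod 131). Verify: 120 × 119 = 14280 ≡ 1 (mod 131)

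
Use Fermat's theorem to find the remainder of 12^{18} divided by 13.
1

By Fermat's Little Theorem, a^(p-1) ≡ 1 (mod p) for prime p and gcd(a, p) = 1
Here p = 13, so 12^12 ≡ 1 (mod 13)
We can reduce the exponent: 18 mod 12 = 6
So 12^18 ≡ 12^6 (mod 13)
Computing: 12^6 mod 13 = 1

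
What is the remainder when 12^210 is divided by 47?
Using Fermat: 12^{46} ≡ 1 (mod 47). 210 ≡ 26 (mod 46). So 12^{210} ≡ 12^{26} ≡ 36 (mod 47)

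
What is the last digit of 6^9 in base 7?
9 = 8 + 1 (binary 1001). Repeated squaring mod 7: 6^1 ≡ 6; 6^2 ≡ 6² = 36 ≡ 1; 6^4 ≡ 1² = 1 ≡ 1; 6^8 ≡ 1² = 1 ≡ 1. Multiply: 6^9 = 6^8 × 6^1 ≡ 1 × 6 (mod 7): 1 × 6 = 6 ≡ 6. So 6^9 ≡ 6 (mod 7).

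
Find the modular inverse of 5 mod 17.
5^(-1) ≡ 7 (mod 17). Verification: 5 × 7 = 35 ≡ 1 (mod 17)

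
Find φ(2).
1

Prime factorization: 2 = 2
Using the formula φ(n) = n × Π(1 - 1/p) for each prime factor p:
φ(2) = 2 × (1 - 1/2)
φ(2) = 1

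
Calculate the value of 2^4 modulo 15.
4 = 4 (binary 100). Repeated squaring mod 15: 2^1 ≡ 2; 2^2 ≡ 2² = 4 ≡ 4; 2^4 ≡ 4² = 16 ≡ 1. So 2^4 ≡ 1 (mod 15).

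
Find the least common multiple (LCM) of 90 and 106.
4770

First find GCD(90, 106) using the Euclidean algorithm:
90 = 0 × 106 + 90
106 = 1 × 90 + 16
90 = 5 × 16 + 10
16 = 1 × 10 + 6
10 = 1 × 6 + 4
6 = 1 × 4 + 2
4 = 2 × 2 + 0
GCD(90, 106) = 2

LCM formula: LCM(a, b) = (a × b) / GCD(a, b)
LCM(90, 106) = (90 × 106) / 2
LCM(90, 106) = 9540 / 2
LCM(90, 106) = 4770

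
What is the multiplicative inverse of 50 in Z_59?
50^(-1) ≡ 13 (mod 59). Verification: 50 × 13 = 650 ≡ 1 (mod 59)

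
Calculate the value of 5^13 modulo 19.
Using repeated squaring. 13 = 8 + 4 + 1 (binary 1101). Repeated squaring mod 19: 5^1 ≡ 5; 5^2 ≡ 5² = 25 ≡ 6; 5^4 ≡ 6² = 36 ≡ 17; 5^8 ≡ 17² = 289 ≡ 4. Multiply: 5^13 = 5^8 × 5^4 × 5^1 ≡ 4 × 17 × 5 (mod 19): 4 × 17 = 68 ≡ 11; 11 × 5 = 55 ≡ 17. So 5^13 ≡ 17 (mod 19).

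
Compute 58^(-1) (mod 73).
34

Using Extended Euclidean Algorithm:
gcd(58, 73) = 1
Bezout coefficients: 58 × 34 + 73 × -27 = 1
So 58 × 34 ≡ 1 (mod 73)
The inverse is 34 mod 73 = 34
Verification: 58 × 34 = 1972 = 27 × 73 + 1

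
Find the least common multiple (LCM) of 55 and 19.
1045

First find GCD(55, 19) using the Euclidean algorithm:
55 = 2 × 19 + 17
19 = 1 × 17 + 2
17 = 8 × 2 + 1
2 = 2 × 1 + 0
GCD(55, 19) = 1

LCM formula: LCM(a, b) = (a × b) / GCD(a, b)
LCM(55, 19) = (55 × 19) / 1
LCM(55, 19) = 1045 / 1
LCM(55, 19) = 1045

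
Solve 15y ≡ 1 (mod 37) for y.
5

Using Extended Euclidean Algorithm:
gcd(15, 37) = 1
Bezout coefficients: 15 × 5 + 37 × -2 = 1
So 15 × 5 ≡ 1 (mod 37)
The inverse is 5 mod 37 = 5
Verification: 15 × 5 = 75 = 2 × 37 + 1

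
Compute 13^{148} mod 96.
49

Using successive squaring:
Binary expansion of 148: 10010100
Powers of 13 mod 96 (each is the square of the previous):
  13^1 ≡ 13 (mod 96)
  13^2 ≡ 13² = 169 ≡ 73 (mod 96)
  13^4 ≡ 73² = 5329 ≡ 49 (mod 96)
  13^8 ≡ 49² = 2401 ≡ 1 (mod 96)
  13^16 ≡ 1² = 1 ≡ 1 (mod 96)
  13^32 ≡ 1² = 1 ≡ 1 (mod 96)
  13^64 ≡ 1² = 1 ≡ 1 (mod 96)
  13^128 ≡ 1² = 1 ≡ 1 (mod 96)
148 = 128 + 16 + 4, so 13^148 = 13^128 × 13^16 × 13^4 ≡ 1 × 1 × 49 (mod 96)
Multiplying step by step:
  1 × 1 = 1 ≡ 1 (mod 96)
  1 × 49 = 49 ≡ 49 (mod 96)
Result: 13^148 ≡ 49 (mod 96)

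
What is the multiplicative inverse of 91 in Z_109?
6

Using Extended Euclidean Algorithm:
gcd(91, 109) = 1
Bezout coefficients: 91 × 6 + 109 × -5 = 1
So 91 × 6 ≡ 1 (mod 109)
The inverse is 6 mod 109 = 6
Verification: 91 × 6 = 546 = 5 × 109 + 1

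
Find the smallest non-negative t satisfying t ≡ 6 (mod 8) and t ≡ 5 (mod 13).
M = 8 × 13 = 104. M₁ = 13, y₁ ≡ 5 (mod 8). M₂ = 8, y₂ ≡ 5 (mod 13). t = 6×13×5 + 5×8×5 ≡ 70 (mod 104)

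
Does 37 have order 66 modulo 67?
p - 1 = 66 has prime divisors 2, 3, 11. Check 37^(66/q) mod 67 for each: 37^(66/2) = 37^33 ≡ 1, 37^(66/3) = 37^22 ≡ 37, 37^(66/11) = 37^6 ≡ 1 (mod 67). Since 37^33 ≡ 1 (mod 67), the order of 37 divides 33 (in fact the order is 3) ≠ 66, so it is not a primitive root.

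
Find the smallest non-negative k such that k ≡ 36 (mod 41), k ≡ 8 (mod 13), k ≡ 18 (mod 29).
5325

Using the Chinese Remainder Theorem:
M = product of moduli = 15457
For equation 1: M_1 = 377, 377 ≡ 8 (mod 41), inverse of 377 mod 41 is 36 (check: 8 × 36 = 288 ≡ 1 (mod 41))
For equation 2: M_2 = 1189, 1189 ≡ 6 (mod 13), inverse of 1189 mod 13 is 11 (check: 6 × 11 = 66 ≡ 1 (mod 13))
For equation 3: M_3 = 533, 533 ≡ 11 (mod 29), inverse of 533 mod 29 is 8 (check: 11 × 8 = 88 ≡ 1 (mod 29))
Combine: k ≡ Σ r_i×M_i×(M_i⁻¹ mod m_i) = 36×377×36 + 8×1189×11 + 18×533×8 = 488592 + 104632 + 76752 = 669976
669976 mod 15457 = 5325
k ≡ 5325 (mod 15457)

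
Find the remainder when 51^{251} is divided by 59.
By Fermat: 51^{58} ≡ 1 (mod 59). 251 = 4×58 + 19. So 51^{251} ≡ 51^{19} ≡ 29 (mod 59)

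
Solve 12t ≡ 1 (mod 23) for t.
2

Using Extended Euclidean Algorithm:
gcd(12, 23) = 1
Bezout coefficients: 12 × 2 + 23 × -1 = 1
So 12 × 2 ≡ 1 (mod 23)
The inverse is 2 mod 23 = 2
Verification: 12 × 2 = 24 = 1 × 23 + 1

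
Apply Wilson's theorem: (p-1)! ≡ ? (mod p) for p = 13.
By Wilson's theorem, (12)! ≡ -1 ≡ 12 (mod 13)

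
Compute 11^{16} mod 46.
41

Using successive squaring:
Binary expansion of 16: 10000
Powers of 11 mod 46 (each is the square of the previous):
  11^1 ≡ 11 (mod 46)
  11^2 ≡ 11² = 121 ≡ 29 (mod 46)
  11^4 ≡ 29² = 841 ≡ 13 (mod 46)
  11^8 ≡ 13² = 169 ≡ 31 (mod 46)
  11^16 ≡ 31² = 961 ≡ 41 (mod 46)
16 is a power of 2, so 11^16 is the last square: ≡ 41 (mod 46)
Result: 11^16 ≡ 41 (mod 46)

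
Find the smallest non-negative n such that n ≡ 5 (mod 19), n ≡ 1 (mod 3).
43

Using the Chinese Remainder Theorem:
M = product of moduli = 57
For equation 1: M_1 = 3, 3 ≡ 3 (mod 19), inverse of 3 mod 19 is 13 (check: 3 × 13 = 39 ≡ 1 (mod 19))
For equation 2: M_2 = 19, 19 ≡ 1 (mod 3), inverse of 19 mod 3 is 1 (check: 1 × 1 = 1 ≡ 1 (mod 3))
Combine: n ≡ Σ r_i×M_i×(M_i⁻¹ mod m_i) = 5×3×13 + 1×19×1 = 195 + 19 = 214
214 mod 57 = 43
n ≡ 43 (mod 57)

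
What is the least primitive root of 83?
2

A primitive root g modulo p has order p-1 = 82
Prime divisors of 82: [2, 41]
g is a primitive root iff g^(82/q) ≢ 1 (mod 83) for each prime divisor q
Testing small values:
  g = 2: 2^41 ≡ 82, 2^2 ≡ 4 (mod 83) → none is 1, primitive root!
The smallest primitive root is 2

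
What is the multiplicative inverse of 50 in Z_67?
50^(-1) ≡ 63 (mod 67). Verification: 50 × 63 = 3150 ≡ 1 (mod 67)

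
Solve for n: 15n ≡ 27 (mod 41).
10

Since gcd(15, 41) = 1 divides 27, a solution exists.
Multiply both sides by the inverse of 15 mod 41:
  15^(-1) mod 41 = 11
  x ≡ 11 × 27 ≡ 297 ≡ 10 (mod 41)
Verification: 15 × 10 = 150 = 3 × 41 + 27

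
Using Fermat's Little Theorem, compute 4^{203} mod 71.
25

By Fermat's Little Theorem, a^(p-1) ≡ 1 (mod p) for prime p and gcd(a, p) = 1
Here p = 71, so 4^70 ≡ 1 (mod 71)
We can reduce the exponent: 203 mod 70 = 63
So 4^203 ≡ 4^63 (mod 71)
Computing: 4^63 mod 71 = 25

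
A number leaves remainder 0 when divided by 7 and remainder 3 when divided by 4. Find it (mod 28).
M = 7 × 4 = 28. M₁ = 4, y₁ ≡ 2 (mod 7). M₂ = 7, y₂ ≡ 3 (mod 4). y = 0×4×2 + 3×7×3 ≡ 7 (mod 28)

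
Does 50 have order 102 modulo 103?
p - 1 = 102 has prime divisors 2, 3, 17. Check 50^(102/q) mod 103 for each: 50^(102/2) = 50^51 ≡ 1, 50^(102/3) = 50^34 ≡ 56, 50^(102/17) = 50^6 ≡ 13 (mod 103). Since 50^51 ≡ 1 (mod 103), the order of 50 divides 51 (in fact the order is 51) ≠ 102, so it is not a primitive root.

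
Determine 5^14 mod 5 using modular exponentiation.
Using repeated squaring. 5 ≡ 0 (mod 5). 14 = 8 + 4 + 2 (binary 1110). Repeated squaring mod 5: 0^1 ≡ 0; 0^2 ≡ 0² = 0 ≡ 0; 0^4 ≡ 0² = 0 ≡ 0; 0^8 ≡ 0² = 0 ≡ 0. Multiply: 5^14 ≡ 0^8 × 0^4 × 0^2 ≡ 0 × 0 × 0 (mod 5): 0 × 0 = 0 ≡ 0; 0 × 0 = 0 ≡ 0. So 5^14 ≡ 0 (mod 5).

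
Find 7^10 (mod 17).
10 = 8 + 2 (binary 1010). Repeated squaring mod 17: 7^1 ≡ 7; 7^2 ≡ 7² = 49 ≡ 15; 7^4 ≡ 15² = 225 ≡ 4; 7^8 ≡ 4² = 16 ≡ 16. Multiply: 7^10 = 7^8 × 7^2 ≡ 16 × 15 (mod 17): 16 × 15 = 240 ≡ 2. So 7^10 ≡ 2 (mod 17).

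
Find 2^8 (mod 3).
8 = 8 (binary 1000). Repeated squaring mod 3: 2^1 ≡ 2; 2^2 ≡ 2² = 4 ≡ 1; 2^4 ≡ 1² = 1 ≡ 1; 2^8 ≡ 1² = 1 ≡ 1. So 2^8 ≡ 1 (mod 3).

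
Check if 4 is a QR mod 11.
By Euler's criterion: 4^{5} ≡ 1 (mod 11). Since this equals 1, 4 is a QR.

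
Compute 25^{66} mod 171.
64

Using successive squaring:
Binary expansion of 66: 1000010
Powers of 25 mod 171 (each is the square of the previous):
  25^1 ≡ 25 (mod 171)
  25^2 ≡ 25² = 625 ≡ 112 (mod 171)
  25^4 ≡ 112² = 12544 ≡ 61 (mod 171)
  25^8 ≡ 61² = 3721 ≡ 130 (mod 171)
  25^16 ≡ 130² = 16900 ≡ 142 (mod 171)
  25^32 ≡ 142² = 20164 ≡ 157 (mod 171)
  25^64 ≡ 157² = 24649 ≡ 25 (mod 171)
66 = 64 + 2, so 25^66 = 25^64 × 25^2 ≡ 25 × 112 (mod 171)
Multiplying step by step:
  25 × 112 = 2800 ≡ 64 (mod 171)
Result: 25^66 ≡ 64 (mod 171)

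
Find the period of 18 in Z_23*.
Powers of 18 mod 23: 18^1≡18, 18^2≡2, 18^3≡13, 18^4≡4, 18^5≡3, 18^6≡8, 18^7≡6, 18^8≡16, 18^9≡12, 18^10≡9, 18^11≡1. Order = 11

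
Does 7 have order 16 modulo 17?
p - 1 = 16 has prime divisors 2. Check 7^(16/q) mod 17 for each: 7^(16/2) = 7^8 ≡ 16 (mod 17). None of these is 1, so 7 has order 16 = φ(17), so it is a primitive root mod 17.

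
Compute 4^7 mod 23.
7 = 4 + 2 + 1 (binary 111). Repeated squaring mod 23: 4^1 ≡ 4; 4^2 ≡ 4² = 16 ≡ 16; 4^4 ≡ 16² = 256 ≡ 3. Multiply: 4^7 = 4^4 × 4^2 × 4^1 ≡ 3 × 16 × 4 (mod 23): 3 × 16 = 48 ≡ 2; 2 × 4 = 8 ≡ 8. So 4^7 ≡ 8 (mod 23).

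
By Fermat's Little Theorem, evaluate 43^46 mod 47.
By Fermat's Little Theorem, 43^{46} ≡ 1 (mod 47) since 47 is prime and gcd(43, 47) = 1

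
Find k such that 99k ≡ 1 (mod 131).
99^(-1) ≡ 45 (mod 131). Verification: 99 × 45 = 4455 ≡ 1 (mod 131)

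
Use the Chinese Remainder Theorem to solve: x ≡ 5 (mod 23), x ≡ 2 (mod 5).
97

Using the Chinese Remainder Theorem:
M = product of moduli = 115
For equation 1: M_1 = 5, 5 ≡ 5 (mod 23), inverse of 5 mod 23 is 14 (check: 5 × 14 = 70 ≡ 1 (mod 23))
For equation 2: M_2 = 23, 23 ≡ 3 (mod 5), inverse of 23 mod 5 is 2 (check: 3 × 2 = 6 ≡ 1 (mod 5))
Combine: x ≡ Σ r_i×M_i×(M_i⁻¹ mod m_i) = 5×5×14 + 2×23×2 = 350 + 92 = 442
442 mod 115 = 97
x ≡ 97 (mod 115)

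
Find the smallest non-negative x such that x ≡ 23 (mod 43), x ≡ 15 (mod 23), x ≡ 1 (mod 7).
1786

Using the Chinese Remainder Theorem:
M = product of moduli = 6923
For equation 1: M_1 = 161, 161 ≡ 32 (mod 43), inverse of 161 mod 43 is 39 (check: 32 × 39 = 1248 ≡ 1 (mod 43))
For equation 2: M_2 = 301, 301 ≡ 2 (mod 23), inverse of 301 mod 23 is 12 (check: 2 × 12 = 24 ≡ 1 (mod 23))
For equation 3: M_3 = 989, 989 ≡ 2 (mod 7), inverse of 989 mod 7 is 4 (check: 2 × 4 = 8 ≡ 1 (mod 7))
Combine: x ≡ Σ r_i×M_i×(M_i⁻¹ mod m_i) = 23×161×39 + 15×301×12 + 1×989×4 = 144417 + 54180 + 3956 = 202553
202553 mod 6923 = 1786
x ≡ 1786 (mod 6923)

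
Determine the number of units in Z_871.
792

Prime factorization: 871 = 13 × 67
Using the formula φ(n) = n × Π(1 - 1/p) for each prime factor p:
φ(871) = 871 × (1 - 1/13) × (1 - 1/67)
φ(871) = 792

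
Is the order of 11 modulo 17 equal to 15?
No, the actual order is 16, not 15.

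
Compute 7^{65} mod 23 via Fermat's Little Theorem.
10

By Fermat's Little Theorem, a^(p-1) ≡ 1 (mod p) for prime p and gcd(a, p) = 1
Here p = 23, so 7^22 ≡ 1 (mod 23)
We can reduce the exponent: 65 mod 22 = 21
So 7^65 ≡ 7^21 (mod 23)
Computing: 7^21 mod 23 = 10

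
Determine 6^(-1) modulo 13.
6^(-1) ≡ 11 (mod 13). Verification: 6 × 11 = 66 ≡ 1 (mod 13)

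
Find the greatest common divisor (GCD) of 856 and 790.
2

Using the Euclidean algorithm:
856 = 1 × 790 + 66
790 = 11 × 66 + 64
66 = 1 × 64 + 2
64 = 32 × 2 + 0

GCD(856, 790) = 2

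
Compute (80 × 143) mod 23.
9

(80 × 143) = 11440
11440 mod 23 = 9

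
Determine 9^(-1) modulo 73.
9^(-1) ≡ 65 (mod 73). Verification: 9 × 65 = 585 ≡ 1 (mod 73)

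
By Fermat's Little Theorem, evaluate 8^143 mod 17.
By Fermat: 8^{16} ≡ 1 (mod 17). 143 = 8×16 + 15. So 8^{143} ≡ 8^{15} ≡ 15 (mod 17)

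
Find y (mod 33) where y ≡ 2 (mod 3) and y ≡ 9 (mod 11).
M = 3 × 11 = 33. M₁ = 11, y₁ ≡ 2 (mod 3). M₂ = 3, y₂ ≡ 4 (mod 11). y = 2×11×2 + 9×3×4 ≡ 20 (mod 33)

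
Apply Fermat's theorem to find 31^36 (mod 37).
By Fermat's Little Theorem, 31^{36} ≡ 1 (mod 37) since 37 is prime and gcd(31, 37) = 1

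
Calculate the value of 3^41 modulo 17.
Using Fermat: 3^{16} ≡ 1 (mod 17). 41 ≡ 9 (mod 16). So 3^{41} ≡ 3^{9} ≡ 14 (mod 17)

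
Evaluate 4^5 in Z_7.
5 = 4 + 1 (binary 101). Repeated squaring mod 7: 4^1 ≡ 4; 4^2 ≡ 4² = 16 ≡ 2; 4^4 ≡ 2² = 4 ≡ 4. Multiply: 4^5 = 4^4 × 4^1 ≡ 4 × 4 (mod 7): 4 × 4 = 16 ≡ 2. So 4^5 ≡ 2 (mod 7).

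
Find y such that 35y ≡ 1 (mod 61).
35^(-1) ≡ 7 (mod 61). Verification: 35 × 7 = 245 ≡ 1 (mod 61)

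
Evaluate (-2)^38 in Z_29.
Using Fermat: (-2)^{28} ≡ 1 (mod 29). 38 ≡ 10 (mod 28). So (-2)^{38} ≡ (-2)^{10} ≡ 9 (mod 29)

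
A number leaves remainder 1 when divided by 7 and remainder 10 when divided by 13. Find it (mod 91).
M = 7 × 13 = 91. M₁ = 13, y₁ ≡ 6 (mod 7). M₂ = 7, y₂ ≡ 2 (mod 13). x = 1×13×6 + 10×7×2 ≡ 36 (mod 91)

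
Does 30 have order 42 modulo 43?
p - 1 = 42 has prime divisors 2, 3, 7. Check 30^(42/q) mod 43 for each: 30^(42/2) = 30^21 ≡ 42, 30^(42/3) = 30^14 ≡ 6, 30^(42/7) = 30^6 ≡ 16 (mod 43). None of these is 1, so 30 has order 42 = φ(43), so it is a primitive root mod 43.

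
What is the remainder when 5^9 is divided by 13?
9 = 8 + 1 (binary 1001). Repeated squaring mod 13: 5^1 ≡ 5; 5^2 ≡ 5² = 25 ≡ 12; 5^4 ≡ 12² = 144 ≡ 1; 5^8 ≡ 1² = 1 ≡ 1. Multiply: 5^9 = 5^8 × 5^1 ≡ 1 × 5 (mod 13): 1 × 5 = 5 ≡ 5. So 5^9 ≡ 5 (mod 13).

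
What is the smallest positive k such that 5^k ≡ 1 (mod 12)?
Powers of 5 mod 12: 5^1≡5, 5^2≡1. Order = 2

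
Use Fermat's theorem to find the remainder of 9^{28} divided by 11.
3

By Fermat's Little Theorem, a^(p-1) ≡ 1 (mod p) for prime p and gcd(a, p) = 1
Here p = 11, so 9^10 ≡ 1 (mod 11)
We can reduce the exponent: 28 mod 10 = 8
So 9^28 ≡ 9^8 (mod 11)
Computing: 9^8 mod 11 = 3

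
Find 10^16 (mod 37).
Using repeated squaring. 16 = 16 (binary 10000). Repeated squaring mod 37: 10^1 ≡ 10; 10^2 ≡ 10² = 100 ≡ 26; 10^4 ≡ 26² = 676 ≡ 10; 10^8 ≡ 10² = 100 ≡ 26; 10^16 ≡ 26² = 676 ≡ 10. So 10^16 ≡ 10 (mod 37).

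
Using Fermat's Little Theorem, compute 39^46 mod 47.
By Fermat's Little Theorem, 39^{46} ≡ 1 (mod 47) since 47 is prime and gcd(39, 47) = 1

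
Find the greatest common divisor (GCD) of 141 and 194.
1

Using the Euclidean algorithm:
141 = 0 × 194 + 141
194 = 1 × 141 + 53
141 = 2 × 53 + 35
53 = 1 × 35 + 18
35 = 1 × 18 + 17
18 = 1 × 17 + 1
17 = 17 × 1 + 0

GCD(141, 194) = 1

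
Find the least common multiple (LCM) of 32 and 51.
1632

First find GCD(32, 51) using the Euclidean algorithm:
32 = 0 × 51 + 32
51 = 1 × 32 + 19
32 = 1 × 19 + 13
19 = 1 × 13 + 6
13 = 2 × 6 + 1
6 = 6 × 1 + 0
GCD(32, 51) = 1

LCM formula: LCM(a, b) = (a × b) / GCD(a, b)
LCM(32, 51) = (32 × 51) / 1
LCM(32, 51) = 1632 / 1
LCM(32, 51) = 1632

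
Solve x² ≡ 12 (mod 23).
The square roots of 12 mod 23 are 9 and 14. Verify: 9² = 81 ≡ 12 (mod 23)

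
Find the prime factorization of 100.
2^2 × 5^2

Divide by primes starting from smallest:
100 ÷ 2 = 50
50 ÷ 2 = 25
25 ÷ 5 = 5
5 ÷ 5 = 1

100 = 2^2 × 5^2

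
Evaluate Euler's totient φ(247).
216

Prime factorization: 247 = 13 × 19
Using the formula φ(n) = n × Π(1 - 1/p) for each prime factor p:
φ(247) = 247 × (1 - 1/13) × (1 - 1/19)
φ(247) = 216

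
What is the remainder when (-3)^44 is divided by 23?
Using Fermat: (-3)^{22} ≡ 1 (mod 23). 44 ≡ 0 (mod 22). So (-3)^{44} ≡ (-3)^{0} ≡ 1 (mod 23)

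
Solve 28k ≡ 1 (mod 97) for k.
52

Using Extended Euclidean Algorithm:
gcd(28, 97) = 1
Bezout coefficients: 28 × -45 + 97 × 13 = 1
So 28 × -45 ≡ 1 (mod 97)
The inverse is -45 mod 97 = 52
Verification: 28 × 52 = 1456 = 15 × 97 + 1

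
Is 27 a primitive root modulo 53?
Yes

To verify, check if 27^(52/q) ≢ 1 (mod 53) for each prime divisor q of 52
Divisors of 52 = 52: [1, 2, 4, 13, 26, 52]
  27^(52/2) = 27^26 ≡ 52 (mod 53)
  27^(52/13) = 27^4 ≡ 10 (mod 53)
Conclusion: 27 is a primitive root modulo 53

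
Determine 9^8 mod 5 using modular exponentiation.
9 ≡ 4 (mod 5). 8 = 8 (binary 1000). Repeated squaring mod 5: 4^1 ≡ 4; 4^2 ≡ 4² = 16 ≡ 1; 4^4 ≡ 1² = 1 ≡ 1; 4^8 ≡ 1² = 1 ≡ 1. So 9^8 ≡ 1 (mod 5).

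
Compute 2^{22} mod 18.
16

Using successive squaring:
Binary expansion of 22: 10110
Powers of 2 mod 18 (each is the square of the previous):
  2^1 ≡ 2 (mod 18)
  2^2 ≡ 2² = 4 ≡ 4 (mod 18)
  2^4 ≡ 4² = 16 ≡ 16 (mod 18)
  2^8 ≡ 16² = 256 ≡ 4 (mod 18)
  2^16 ≡ 4² = 16 ≡ 16 (mod 18)
22 = 16 + 4 + 2, so 2^22 = 2^16 × 2^4 × 2^2 ≡ 16 × 16 × 4 (mod 18)
Multiplying step by step:
  16 × 16 = 256 ≡ 4 (mod 18)
  4 × 4 = 16 ≡ 16 (mod 18)
Result: 2^22 ≡ 16 (mod 18)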